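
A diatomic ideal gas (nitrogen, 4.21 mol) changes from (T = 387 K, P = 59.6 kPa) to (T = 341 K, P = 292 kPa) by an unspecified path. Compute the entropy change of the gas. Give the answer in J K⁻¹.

ΔS = -71.1 J/K

ΔS = nC_p ln(T₂/T₁) − nR ln(P₂/P₁), with C_p = 7R/2 = 29.1 J mol⁻¹ K⁻¹ for a diatomic ideal gas.
ΔS = 4.21 × [29.1 × ln(341/387) − 8.314 × ln(292/59.6)] = -71.1 J/K.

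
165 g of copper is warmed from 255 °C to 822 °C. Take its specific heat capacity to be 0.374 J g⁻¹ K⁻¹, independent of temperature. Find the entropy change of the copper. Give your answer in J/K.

In kelvin: T₁ = 528.15 K, T₂ = 1095.15 K. ΔS = ∫dQ_rev/T = m c ln(T₂/T₁) = 165 × 0.374 × ln(1095.15/528.15) = 45 J/K.

ΔS = 45 J/K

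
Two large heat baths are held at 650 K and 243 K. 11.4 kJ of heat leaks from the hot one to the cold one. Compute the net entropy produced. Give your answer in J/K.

ΔS_hot = −Q/T_H = −11400/650 = -17.54 J/K and ΔS_cold = +Q/T_C = 11400/243 = 46.91 J/K.
ΔS_total = -17.54 + 46.91 = 29.4 J/K, positive as the second law requires.

ΔS_total = 29.4 J/K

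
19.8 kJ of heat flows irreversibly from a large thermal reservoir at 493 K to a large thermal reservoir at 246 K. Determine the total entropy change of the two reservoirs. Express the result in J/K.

ΔS_hot = −Q/T_H = −19800/493 = -40.16 J/K and ΔS_cold = +Q/T_C = 19800/246 = 80.49 J/K.
ΔS_total = -40.16 + 80.49 = 40.3 J/K, positive as the second law requires.

ΔS_total = 40.3 J/K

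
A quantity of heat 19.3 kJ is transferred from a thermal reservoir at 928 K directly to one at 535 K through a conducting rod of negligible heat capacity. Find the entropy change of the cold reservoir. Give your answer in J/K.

The cold reservoir gains heat Q, so ΔS_cold = +Q/T_C = 19300/535 = 36.1 J/K.

ΔS_cold = 36.1 J/K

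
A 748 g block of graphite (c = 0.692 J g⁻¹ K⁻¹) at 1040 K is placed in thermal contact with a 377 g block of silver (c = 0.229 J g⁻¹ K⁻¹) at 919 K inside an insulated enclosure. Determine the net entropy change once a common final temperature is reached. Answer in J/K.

ΔS_total = 0.55 J/K

Energy balance: T_f = (m₁c₁T₁ + m₂c₂T₂)/(m₁c₁ + m₂c₂) = 1022.7 K.
ΔS₁ = m₁c₁ ln(T_f/T₁) = 517.616 × ln(1022.7/1040) = -8.681 J/K.
ΔS₂ = m₂c₂ ln(T_f/T₂) = 86.333 × ln(1022.7/919) = 9.231 J/K.
ΔS_total = -8.681 + 9.231 = 0.55 J/K.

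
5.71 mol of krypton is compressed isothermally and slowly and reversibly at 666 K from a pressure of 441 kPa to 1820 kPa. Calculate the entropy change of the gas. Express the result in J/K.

ΔS_gas = -67.3 J/K

For an isothermal ideal gas ΔS_gas = nR ln(P₁/P₂) = 5.71 × 8.314 × ln(441/1820) = -67.3 J/K.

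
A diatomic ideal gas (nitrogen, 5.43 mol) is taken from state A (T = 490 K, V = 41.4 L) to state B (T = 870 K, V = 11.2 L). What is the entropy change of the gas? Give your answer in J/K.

Entropy is a state function: ΔS = nC_V ln(T₂/T₁) + nR ln(V₂/V₁), with C_V = 5R/2 = 20.79 J mol⁻¹ K⁻¹ for a diatomic ideal gas.
ΔS = 5.43 × [20.79 × ln(870/490) + 8.314 × ln(11.2/41.4)] = 5.77 J/K.

ΔS = 5.77 J/K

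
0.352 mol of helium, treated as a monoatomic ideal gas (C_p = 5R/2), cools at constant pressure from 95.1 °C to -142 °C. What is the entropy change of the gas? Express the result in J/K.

In kelvin: T₁ = 368.25 K, T₂ = 131.15 K. At constant pressure, ΔS = nC_p ln(T₂/T₁) with C_p = 5R/2 = 20.79 J mol⁻¹ K⁻¹.
ΔS = 0.352 × 20.79 × ln(131.15/368.25) = -7.55 J/K.

ΔS = -7.55 J/K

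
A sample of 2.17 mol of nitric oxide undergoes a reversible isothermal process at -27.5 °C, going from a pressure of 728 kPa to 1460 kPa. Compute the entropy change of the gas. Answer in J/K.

ΔS_gas = -12.6 J/K

For an isothermal ideal gas ΔS_gas = nR ln(P₁/P₂) = 2.17 × 8.314 × ln(728/1460) = -12.6 J/K.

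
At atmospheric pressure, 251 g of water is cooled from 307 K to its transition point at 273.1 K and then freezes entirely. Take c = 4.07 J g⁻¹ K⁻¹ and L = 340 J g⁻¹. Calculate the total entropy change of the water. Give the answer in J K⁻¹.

ΔS = -432 J/K

Cooling step: ΔS₁ = m c ln(T_tr/T_i) = 251 × 4.07 × ln(273.1/307) = -119.5 J/K.
Phase change: ΔS₂ = −mL/T_tr = −251 × 340 / 273.1 = -312.5 J/K.
ΔS_total = (-119.5) + (-312.5) = -432 J/K.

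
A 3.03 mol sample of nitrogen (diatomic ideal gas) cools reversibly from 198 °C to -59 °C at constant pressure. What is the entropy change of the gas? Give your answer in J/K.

ΔS = -69.5 J/K

In kelvin: T₁ = 471.15 K, T₂ = 214.15 K. At constant pressure, ΔS = nC_p ln(T₂/T₁) with C_p = 7R/2 = 29.1 J mol⁻¹ K⁻¹.
ΔS = 3.03 × 29.1 × ln(214.15/471.15) = -69.5 J/K.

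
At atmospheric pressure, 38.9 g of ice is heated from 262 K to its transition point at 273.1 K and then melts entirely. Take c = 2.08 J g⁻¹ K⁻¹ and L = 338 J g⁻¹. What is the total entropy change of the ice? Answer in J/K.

Warming step: ΔS₁ = m c ln(T_tr/T_i) = 38.9 × 2.08 × ln(273.1/262) = 3.357 J/K.
Phase change: ΔS₂ = +mL/T_tr = 38.9 × 338 / 273.1 = 48.14 J/K.
ΔS_total = (3.357) + (48.14) = 51.5 J/K.

ΔS = 51.5 J/K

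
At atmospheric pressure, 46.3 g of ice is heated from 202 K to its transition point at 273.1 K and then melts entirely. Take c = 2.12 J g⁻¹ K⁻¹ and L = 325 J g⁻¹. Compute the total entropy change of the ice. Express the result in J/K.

Warming step: ΔS₁ = m c ln(T_tr/T_i) = 46.3 × 2.12 × ln(273.1/202) = 29.6 J/K.
Phase change: ΔS₂ = +mL/T_tr = 46.3 × 325 / 273.1 = 55.1 J/K.
ΔS_total = (29.6) + (55.1) = 84.7 J/K.

ΔS = 84.7 J/K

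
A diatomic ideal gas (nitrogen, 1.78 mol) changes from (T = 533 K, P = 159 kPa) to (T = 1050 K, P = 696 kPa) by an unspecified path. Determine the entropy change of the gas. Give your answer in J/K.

ΔS = 13.3 J/K

ΔS = nC_p ln(T₂/T₁) − nR ln(P₂/P₁), with C_p = 7R/2 = 29.1 J mol⁻¹ K⁻¹ for a diatomic ideal gas.
ΔS = 1.78 × [29.1 × ln(1050/533) − 8.314 × ln(696/159)] = 13.3 J/K.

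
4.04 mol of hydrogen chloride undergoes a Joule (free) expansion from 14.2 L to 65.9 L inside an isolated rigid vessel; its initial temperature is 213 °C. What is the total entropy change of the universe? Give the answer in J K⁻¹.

ΔS_universe = 51.6 J/K

For an ideal gas in free expansion Q = 0 and W = 0, so T is unchanged.
Entropy is a state function; using a reversible isothermal path, ΔS_gas = nR ln(V₂/V₁) = 4.04 × 8.314 × ln(65.9/14.2) = 51.6 J/K.
The insulated surroundings exchange no heat, so ΔS_surr = 0 and ΔS_universe = ΔS_gas.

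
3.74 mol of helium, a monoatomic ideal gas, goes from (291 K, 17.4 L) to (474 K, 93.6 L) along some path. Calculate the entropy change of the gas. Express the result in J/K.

Entropy is a state function: ΔS = nC_V ln(T₂/T₁) + nR ln(V₂/V₁), with C_V = 3R/2 = 12.47 J mol⁻¹ K⁻¹ for a monoatomic ideal gas.
ΔS = 3.74 × [12.47 × ln(474/291) + 8.314 × ln(93.6/17.4)] = 75.1 J/K.

ΔS = 75.1 J/K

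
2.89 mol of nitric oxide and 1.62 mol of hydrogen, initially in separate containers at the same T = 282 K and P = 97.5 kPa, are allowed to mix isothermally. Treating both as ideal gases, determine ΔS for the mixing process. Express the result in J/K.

ΔS_mix = 24.5 J/K

Mole fractions: x_A = 2.89/4.51 = 0.641, x_B = 0.359.
ΔS_mix = −R(n_A ln x_A + n_B ln x_B) = −8.314 × (2.89 ln 0.641 + 1.62 ln 0.359) = 24.5 J/K.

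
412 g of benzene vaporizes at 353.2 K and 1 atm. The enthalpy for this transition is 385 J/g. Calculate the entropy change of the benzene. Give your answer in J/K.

Heat absorbed by the substance: Q = mL = 412 × 385 = 158620 J.
At constant T, ΔS = Q_rev/T = 158620 / 353.2 = 449 J/K.

ΔS = 449 J/K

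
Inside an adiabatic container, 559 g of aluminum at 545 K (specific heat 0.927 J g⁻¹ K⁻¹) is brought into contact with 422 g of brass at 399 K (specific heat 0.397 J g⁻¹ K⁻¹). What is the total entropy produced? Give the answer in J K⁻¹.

ΔS_total = 5.82 J/K

Energy balance: T_f = (m₁c₁T₁ + m₂c₂T₂)/(m₁c₁ + m₂c₂) = 509.33 K.
ΔS₁ = m₁c₁ ln(T_f/T₁) = 518.193 × ln(509.33/545) = -35.08 J/K.
ΔS₂ = m₂c₂ ln(T_f/T₂) = 167.534 × ln(509.33/399) = 40.9 J/K.
ΔS_total = -35.08 + 40.9 = 5.82 J/K.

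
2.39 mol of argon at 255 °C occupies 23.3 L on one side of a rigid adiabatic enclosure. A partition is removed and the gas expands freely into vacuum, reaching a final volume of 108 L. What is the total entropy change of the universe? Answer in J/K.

For an ideal gas in free expansion Q = 0 and W = 0, so T is unchanged.
Entropy is a state function; using a reversible isothermal path, ΔS_gas = nR ln(V₂/V₁) = 2.39 × 8.314 × ln(108/23.3) = 30.5 J/K.
The insulated surroundings exchange no heat, so ΔS_surr = 0 and ΔS_universe = ΔS_gas.

ΔS_universe = 30.5 J/K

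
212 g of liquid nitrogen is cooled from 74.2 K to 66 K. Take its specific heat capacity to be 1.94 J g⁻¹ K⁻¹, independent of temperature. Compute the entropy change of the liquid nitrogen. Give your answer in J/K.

ΔS = ∫dQ_rev/T = m c ln(T₂/T₁) = 212 × 1.94 × ln(66/74.2) = -48.2 J/K.

ΔS = -48.2 J/K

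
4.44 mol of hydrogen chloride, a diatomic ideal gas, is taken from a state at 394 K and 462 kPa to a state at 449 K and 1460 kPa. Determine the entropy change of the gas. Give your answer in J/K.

ΔS = -25.6 J/K

ΔS = nC_p ln(T₂/T₁) − nR ln(P₂/P₁), with C_p = 7R/2 = 29.1 J mol⁻¹ K⁻¹ for a diatomic ideal gas.
ΔS = 4.44 × [29.1 × ln(449/394) − 8.314 × ln(1460/462)] = -25.6 J/K.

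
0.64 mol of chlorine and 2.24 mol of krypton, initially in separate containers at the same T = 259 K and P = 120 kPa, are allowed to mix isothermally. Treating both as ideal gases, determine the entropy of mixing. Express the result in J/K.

Mole fractions: x_A = 0.64/2.88 = 0.222, x_B = 0.778.
ΔS_mix = −R(n_A ln x_A + n_B ln x_B) = −8.314 × (0.64 ln 0.222 + 2.24 ln 0.778) = 12.7 J/K.

ΔS_mix = 12.7 J/K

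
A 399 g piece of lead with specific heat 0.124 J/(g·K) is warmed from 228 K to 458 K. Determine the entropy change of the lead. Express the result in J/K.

ΔS = ∫dQ_rev/T = m c ln(T₂/T₁) = 399 × 0.124 × ln(458/228) = 34.5 J/K.

ΔS = 34.5 J/K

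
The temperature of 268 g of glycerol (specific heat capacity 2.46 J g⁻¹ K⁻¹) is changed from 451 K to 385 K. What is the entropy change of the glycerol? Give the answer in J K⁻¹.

ΔS = ∫dQ_rev/T = m c ln(T₂/T₁) = 268 × 2.46 × ln(385/451) = -104 J/K.

ΔS = -104 J/K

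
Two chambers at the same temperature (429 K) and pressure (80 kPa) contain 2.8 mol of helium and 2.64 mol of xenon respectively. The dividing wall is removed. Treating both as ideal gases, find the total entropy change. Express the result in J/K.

Mole fractions: x_A = 2.8/5.44 = 0.515, x_B = 0.485.
ΔS_mix = −R(n_A ln x_A + n_B ln x_B) = −8.314 × (2.8 ln 0.515 + 2.64 ln 0.485) = 31.3 J/K.

ΔS_mix = 31.3 J/K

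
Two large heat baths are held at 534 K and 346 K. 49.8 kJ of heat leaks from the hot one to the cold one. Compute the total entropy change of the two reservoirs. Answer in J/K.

ΔS_hot = −Q/T_H = −49800/534 = -93.258 J/K and ΔS_cold = +Q/T_C = 49800/346 = 143.93 J/K.
ΔS_total = -93.258 + 143.93 = 50.7 J/K, positive as the second law requires.

ΔS_total = 50.7 J/K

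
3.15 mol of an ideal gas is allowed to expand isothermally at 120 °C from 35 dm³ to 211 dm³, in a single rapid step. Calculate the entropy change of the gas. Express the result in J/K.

ΔS_gas = 47 J/K

Entropy is a state function, so ΔS_gas depends only on the end states.
For an isothermal ideal gas ΔS_gas = nR ln(V₂/V₁) = 3.15 × 8.314 × ln(211/35) = 47 J/K.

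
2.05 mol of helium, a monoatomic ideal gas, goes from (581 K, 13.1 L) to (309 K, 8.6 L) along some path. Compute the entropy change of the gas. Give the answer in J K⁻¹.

ΔS = -23.3 J/K

Entropy is a state function: ΔS = nC_V ln(T₂/T₁) + nR ln(V₂/V₁), with C_V = 3R/2 = 12.47 J mol⁻¹ K⁻¹ for a monoatomic ideal gas.
ΔS = 2.05 × [12.47 × ln(309/581) + 8.314 × ln(8.6/13.1)] = -23.3 J/K.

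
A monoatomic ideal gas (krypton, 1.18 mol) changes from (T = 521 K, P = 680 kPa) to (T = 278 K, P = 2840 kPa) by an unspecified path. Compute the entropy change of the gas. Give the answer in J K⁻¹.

ΔS = -29.4 J/K

ΔS = nC_p ln(T₂/T₁) − nR ln(P₂/P₁), with C_p = 5R/2 = 20.79 J mol⁻¹ K⁻¹ for a monoatomic ideal gas.
ΔS = 1.18 × [20.79 × ln(278/521) − 8.314 × ln(2840/680)] = -29.4 J/K.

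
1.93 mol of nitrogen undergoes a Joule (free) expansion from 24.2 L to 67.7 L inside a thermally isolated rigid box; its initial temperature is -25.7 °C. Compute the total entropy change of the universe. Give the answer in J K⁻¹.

No heat is exchanged and no work is done, so the ideal-gas temperature stays constant.
Entropy is a state function; using a reversible isothermal path, ΔS_gas = nR ln(V₂/V₁) = 1.93 × 8.314 × ln(67.7/24.2) = 16.5 J/K.
The insulated surroundings exchange no heat, so ΔS_surr = 0 and ΔS_universe = ΔS_gas.

ΔS_universe = 16.5 J/K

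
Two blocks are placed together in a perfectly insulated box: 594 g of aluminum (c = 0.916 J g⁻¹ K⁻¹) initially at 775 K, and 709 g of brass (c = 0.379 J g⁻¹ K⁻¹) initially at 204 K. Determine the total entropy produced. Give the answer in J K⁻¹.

Energy balance: T_f = (m₁c₁T₁ + m₂c₂T₂)/(m₁c₁ + m₂c₂) = 586.23 K.
ΔS₁ = m₁c₁ ln(T_f/T₁) = 544.104 × ln(586.23/775) = -151.9 J/K.
ΔS₂ = m₂c₂ ln(T_f/T₂) = 268.711 × ln(586.23/204) = 283.6 J/K.
ΔS_total = -151.9 + 283.6 = 132 J/K.

ΔS_total = 132 J/K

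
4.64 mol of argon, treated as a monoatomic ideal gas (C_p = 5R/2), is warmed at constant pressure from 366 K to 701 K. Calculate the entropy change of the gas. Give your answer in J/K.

ΔS = 62.7 J/K

At constant pressure, ΔS = nC_p ln(T₂/T₁) with C_p = 5R/2 = 20.79 J mol⁻¹ K⁻¹.
ΔS = 4.64 × 20.79 × ln(701/366) = 62.7 J/K.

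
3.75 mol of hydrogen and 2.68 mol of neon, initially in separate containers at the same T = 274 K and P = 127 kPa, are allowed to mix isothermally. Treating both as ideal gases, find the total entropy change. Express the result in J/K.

Mole fractions: x_A = 3.75/6.43 = 0.583, x_B = 0.417.
ΔS_mix = −R(n_A ln x_A + n_B ln x_B) = −8.314 × (3.75 ln 0.583 + 2.68 ln 0.417) = 36.3 J/K.

ΔS_mix = 36.3 J/K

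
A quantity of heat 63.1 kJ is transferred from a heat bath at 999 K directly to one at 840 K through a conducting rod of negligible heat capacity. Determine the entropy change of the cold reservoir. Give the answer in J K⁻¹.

The cold reservoir gains heat Q, so ΔS_cold = +Q/T_C = 63100/840 = 75.1 J/K.

ΔS_cold = 75.1 J/K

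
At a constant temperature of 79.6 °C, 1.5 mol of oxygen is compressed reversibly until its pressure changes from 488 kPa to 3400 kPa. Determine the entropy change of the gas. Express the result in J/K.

For an isothermal ideal gas ΔS_gas = nR ln(P₁/P₂) = 1.5 × 8.314 × ln(488/3400) = -24.2 J/K.

ΔS_gas = -24.2 J/K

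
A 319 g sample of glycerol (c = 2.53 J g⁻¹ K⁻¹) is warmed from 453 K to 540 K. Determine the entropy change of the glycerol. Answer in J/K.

ΔS = 142 J/K

ΔS = ∫dQ_rev/T = m c ln(T₂/T₁) = 319 × 2.53 × ln(540/453) = 142 J/K.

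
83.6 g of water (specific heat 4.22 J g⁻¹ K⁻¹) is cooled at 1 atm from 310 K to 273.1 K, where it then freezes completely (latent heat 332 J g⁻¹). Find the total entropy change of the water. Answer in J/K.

ΔS = -146 J/K

Cooling step: ΔS₁ = m c ln(T_tr/T_i) = 83.6 × 4.22 × ln(273.1/310) = -44.71 J/K.
Phase change: ΔS₂ = −mL/T_tr = −83.6 × 332 / 273.1 = -101.6 J/K.
ΔS_total = (-44.71) + (-101.6) = -146 J/K.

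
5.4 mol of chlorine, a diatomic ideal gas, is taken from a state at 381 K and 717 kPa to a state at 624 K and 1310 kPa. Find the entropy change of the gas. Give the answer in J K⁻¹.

ΔS = nC_p ln(T₂/T₁) − nR ln(P₂/P₁), with C_p = 7R/2 = 29.1 J mol⁻¹ K⁻¹ for a diatomic ideal gas.
ΔS = 5.4 × [29.1 × ln(624/381) − 8.314 × ln(1310/717)] = 50.5 J/K.

ΔS = 50.5 J/K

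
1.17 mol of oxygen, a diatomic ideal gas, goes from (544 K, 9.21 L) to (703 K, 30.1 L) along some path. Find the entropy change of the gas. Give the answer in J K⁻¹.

Entropy is a state function: ΔS = nC_V ln(T₂/T₁) + nR ln(V₂/V₁), with C_V = 5R/2 = 20.79 J mol⁻¹ K⁻¹ for a diatomic ideal gas.
ΔS = 1.17 × [20.79 × ln(703/544) + 8.314 × ln(30.1/9.21)] = 17.8 J/K.

ΔS = 17.8 J/K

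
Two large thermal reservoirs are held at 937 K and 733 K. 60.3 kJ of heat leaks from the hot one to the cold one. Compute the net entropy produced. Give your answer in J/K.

ΔS_hot = −Q/T_H = −60300/937 = -64.35 J/K and ΔS_cold = +Q/T_C = 60300/733 = 82.26 J/K.
ΔS_total = -64.35 + 82.26 = 17.9 J/K, positive as the second law requires.

ΔS_total = 17.9 J/K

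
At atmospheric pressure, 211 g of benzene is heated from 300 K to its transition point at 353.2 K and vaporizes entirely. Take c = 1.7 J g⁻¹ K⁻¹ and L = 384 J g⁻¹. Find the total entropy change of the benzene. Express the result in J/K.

Warming step: ΔS₁ = m c ln(T_tr/T_i) = 211 × 1.7 × ln(353.2/300) = 58.56 J/K.
Phase change: ΔS₂ = +mL/T_tr = 211 × 384 / 353.2 = 229.4 J/K.
ΔS_total = (58.56) + (229.4) = 288 J/K.

ΔS = 288 J/K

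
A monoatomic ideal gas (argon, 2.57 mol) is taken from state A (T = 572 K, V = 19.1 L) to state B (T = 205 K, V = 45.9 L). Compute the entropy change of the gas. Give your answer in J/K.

Entropy is a state function: ΔS = nC_V ln(T₂/T₁) + nR ln(V₂/V₁), with C_V = 3R/2 = 12.47 J mol⁻¹ K⁻¹ for a monoatomic ideal gas.
ΔS = 2.57 × [12.47 × ln(205/572) + 8.314 × ln(45.9/19.1)] = -14.2 J/K.

ΔS = -14.2 J/K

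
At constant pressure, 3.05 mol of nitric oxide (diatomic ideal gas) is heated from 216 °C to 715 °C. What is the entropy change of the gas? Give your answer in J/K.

In kelvin: T₁ = 489.15 K, T₂ = 988.15 K. At constant pressure, ΔS = nC_p ln(T₂/T₁) with C_p = 7R/2 = 29.1 J mol⁻¹ K⁻¹.
ΔS = 3.05 × 29.1 × ln(988.15/489.15) = 62.4 J/K.

ΔS = 62.4 J/K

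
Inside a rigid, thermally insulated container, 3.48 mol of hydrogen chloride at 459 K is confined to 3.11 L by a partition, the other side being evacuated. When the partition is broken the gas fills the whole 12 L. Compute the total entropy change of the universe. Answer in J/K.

For an ideal gas in free expansion Q = 0 and W = 0, so T is unchanged.
Entropy is a state function; using a reversible isothermal path, ΔS_gas = nR ln(V₂/V₁) = 3.48 × 8.314 × ln(12/3.11) = 39.1 J/K.
The insulated surroundings exchange no heat, so ΔS_surr = 0 and ΔS_universe = ΔS_gas.

ΔS_universe = 39.1 J/K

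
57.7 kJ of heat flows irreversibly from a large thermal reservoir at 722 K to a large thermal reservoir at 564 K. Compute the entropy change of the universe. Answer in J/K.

ΔS_hot = −Q/T_H = −57700/722 = -79.92 J/K and ΔS_cold = +Q/T_C = 57700/564 = 102.3 J/K.
ΔS_total = -79.92 + 102.3 = 22.4 J/K, positive as the second law requires.

ΔS_total = 22.4 J/K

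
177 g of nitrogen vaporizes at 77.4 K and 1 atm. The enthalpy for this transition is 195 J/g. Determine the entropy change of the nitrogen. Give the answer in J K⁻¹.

Heat absorbed by the substance: Q = mL = 177 × 195 = 34515 J.
At constant T, ΔS = Q_rev/T = 34515 / 77.4 = 446 J/K.

ΔS = 446 J/K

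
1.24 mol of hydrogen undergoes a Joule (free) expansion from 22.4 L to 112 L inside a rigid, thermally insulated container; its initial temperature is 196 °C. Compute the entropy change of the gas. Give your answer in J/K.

ΔS_gas = 16.6 J/K

No heat is exchanged and no work is done, so the ideal-gas temperature stays constant.
Entropy is a state function; using a reversible isothermal path, ΔS_gas = nR ln(V₂/V₁) = 1.24 × 8.314 × ln(112/22.4) = 16.6 J/K.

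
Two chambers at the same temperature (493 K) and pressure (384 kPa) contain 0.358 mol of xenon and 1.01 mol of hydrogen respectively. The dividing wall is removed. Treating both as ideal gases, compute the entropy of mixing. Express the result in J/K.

Mole fractions: x_A = 0.358/1.37 = 0.262, x_B = 0.738.
ΔS_mix = −R(n_A ln x_A + n_B ln x_B) = −8.314 × (0.358 ln 0.262 + 1.01 ln 0.738) = 6.54 J/K.

ΔS_mix = 6.54 J/K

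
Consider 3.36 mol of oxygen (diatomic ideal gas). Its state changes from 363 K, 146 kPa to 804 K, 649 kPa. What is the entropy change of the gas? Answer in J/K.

ΔS = nC_p ln(T₂/T₁) − nR ln(P₂/P₁), with C_p = 7R/2 = 29.1 J mol⁻¹ K⁻¹ for a diatomic ideal gas.
ΔS = 3.36 × [29.1 × ln(804/363) − 8.314 × ln(649/146)] = 36.1 J/K.

ΔS = 36.1 J/K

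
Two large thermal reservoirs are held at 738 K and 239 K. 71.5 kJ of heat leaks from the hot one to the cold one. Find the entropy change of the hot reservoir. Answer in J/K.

The hot reservoir loses heat Q, so ΔS_hot = −Q/T_H = −71500/738 = -96.9 J/K.

ΔS_hot = -96.9 J/K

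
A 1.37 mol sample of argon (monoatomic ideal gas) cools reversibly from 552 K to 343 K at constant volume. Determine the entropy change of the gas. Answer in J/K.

At constant volume, ΔS = nC_V ln(T₂/T₁) with C_V = 3R/2 = 12.47 J mol⁻¹ K⁻¹.
ΔS = 1.37 × 12.47 × ln(343/552) = -8.13 J/K.

ΔS = -8.13 J/K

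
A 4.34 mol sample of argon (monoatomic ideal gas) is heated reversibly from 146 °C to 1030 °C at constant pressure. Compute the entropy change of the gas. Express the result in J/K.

ΔS = 102 J/K

In kelvin: T₁ = 419.15 K, T₂ = 1303.15 K. At constant pressure, ΔS = nC_p ln(T₂/T₁) with C_p = 5R/2 = 20.79 J mol⁻¹ K⁻¹.
ΔS = 4.34 × 20.79 × ln(1303.15/419.15) = 102 J/K.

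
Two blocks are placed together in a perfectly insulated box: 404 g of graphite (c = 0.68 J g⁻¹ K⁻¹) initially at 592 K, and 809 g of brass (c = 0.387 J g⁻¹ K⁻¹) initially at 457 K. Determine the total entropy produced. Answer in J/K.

Energy balance: T_f = (m₁c₁T₁ + m₂c₂T₂)/(m₁c₁ + m₂c₂) = 520.09 K.
ΔS₁ = m₁c₁ ln(T_f/T₁) = 274.72 × ln(520.09/592) = -35.5751 J/K.
ΔS₂ = m₂c₂ ln(T_f/T₂) = 313.083 × ln(520.09/457) = 40.4902 J/K.
ΔS_total = -35.5751 + 40.4902 = 4.92 J/K.

ΔS_total = 4.92 J/K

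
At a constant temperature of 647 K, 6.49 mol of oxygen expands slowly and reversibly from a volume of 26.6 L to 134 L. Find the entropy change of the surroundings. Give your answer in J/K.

For an isothermal ideal gas ΔS_gas = nR ln(V₂/V₁) = 6.49 × 8.314 × ln(134/26.6) = 87.2 J/K.
The process is reversible, so ΔS_surr = −ΔS_gas = -87.2 J/K and ΔS_universe = 0.

ΔS_surr = -87.2 J/K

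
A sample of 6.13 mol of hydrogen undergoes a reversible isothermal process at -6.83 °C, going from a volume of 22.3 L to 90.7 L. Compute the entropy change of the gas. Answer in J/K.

ΔS_gas = 71.5 J/K

For an isothermal ideal gas ΔS_gas = nR ln(V₂/V₁) = 6.13 × 8.314 × ln(90.7/22.3) = 71.5 J/K.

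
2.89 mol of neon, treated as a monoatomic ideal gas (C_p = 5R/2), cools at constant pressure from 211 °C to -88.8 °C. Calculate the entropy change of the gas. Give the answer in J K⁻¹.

In kelvin: T₁ = 484.15 K, T₂ = 184.35 K. At constant pressure, ΔS = nC_p ln(T₂/T₁) with C_p = 5R/2 = 20.79 J mol⁻¹ K⁻¹.
ΔS = 2.89 × 20.79 × ln(184.35/484.15) = -58 J/K.

ΔS = -58 J/K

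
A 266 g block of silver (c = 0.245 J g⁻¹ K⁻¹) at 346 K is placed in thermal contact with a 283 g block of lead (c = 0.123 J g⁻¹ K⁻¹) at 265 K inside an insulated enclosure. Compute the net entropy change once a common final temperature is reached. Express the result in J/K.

Energy balance: T_f = (m₁c₁T₁ + m₂c₂T₂)/(m₁c₁ + m₂c₂) = 317.8 K.
ΔS₁ = m₁c₁ ln(T_f/T₁) = 65.17 × ln(317.8/346) = -5.5408 J/K.
ΔS₂ = m₂c₂ ln(T_f/T₂) = 34.809 × ln(317.8/265) = 6.3244 J/K.
ΔS_total = -5.5408 + 6.3244 = 0.784 J/K.

ΔS_total = 0.784 J/K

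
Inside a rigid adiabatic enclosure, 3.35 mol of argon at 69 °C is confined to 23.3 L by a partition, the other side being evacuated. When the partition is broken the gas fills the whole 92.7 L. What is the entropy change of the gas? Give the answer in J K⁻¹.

ΔS_gas = 38.5 J/K

No heat is exchanged and no work is done, so the ideal-gas temperature stays constant.
Entropy is a state function; using a reversible isothermal path, ΔS_gas = nR ln(V₂/V₁) = 3.35 × 8.314 × ln(92.7/23.3) = 38.5 J/K.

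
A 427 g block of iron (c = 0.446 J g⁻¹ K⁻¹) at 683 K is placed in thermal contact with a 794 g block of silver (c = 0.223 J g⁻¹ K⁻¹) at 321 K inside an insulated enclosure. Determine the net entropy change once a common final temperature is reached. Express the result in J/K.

ΔS_total = 25.3 J/K

Energy balance: T_f = (m₁c₁T₁ + m₂c₂T₂)/(m₁c₁ + m₂c₂) = 508.59 K.
ΔS₁ = m₁c₁ ln(T_f/T₁) = 190.442 × ln(508.59/683) = -56.15 J/K.
ΔS₂ = m₂c₂ ln(T_f/T₂) = 177.062 × ln(508.59/321) = 81.48 J/K.
ΔS_total = -56.15 + 81.48 = 25.3 J/K.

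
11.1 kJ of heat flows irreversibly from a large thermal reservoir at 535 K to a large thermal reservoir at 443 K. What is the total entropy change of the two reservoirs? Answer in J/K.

ΔS_hot = −Q/T_H = −11100/535 = -20.75 J/K and ΔS_cold = +Q/T_C = 11100/443 = 25.06 J/K.
ΔS_total = -20.75 + 25.06 = 4.31 J/K, positive as the second law requires.

ΔS_total = 4.31 J/K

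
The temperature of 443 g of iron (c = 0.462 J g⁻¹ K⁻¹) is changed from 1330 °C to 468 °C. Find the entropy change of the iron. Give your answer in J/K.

ΔS = -158 J/K

In kelvin: T₁ = 1603.15 K, T₂ = 741.15 K. ΔS = ∫dQ_rev/T = m c ln(T₂/T₁) = 443 × 0.462 × ln(741.15/1603.15) = -158 J/K.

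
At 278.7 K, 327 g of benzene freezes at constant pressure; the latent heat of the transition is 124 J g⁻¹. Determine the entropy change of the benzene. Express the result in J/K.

Heat released by the substance: Q = −mL = −327 × 124 = −40548 J.
At constant T, ΔS = Q_rev/T = −40548 / 278.7 = -145 J/K.

ΔS = -145 J/K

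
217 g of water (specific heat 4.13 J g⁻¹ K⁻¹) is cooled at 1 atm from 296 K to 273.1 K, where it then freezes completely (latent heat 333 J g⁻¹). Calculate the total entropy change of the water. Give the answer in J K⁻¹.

Cooling step: ΔS₁ = m c ln(T_tr/T_i) = 217 × 4.13 × ln(273.1/296) = -72.16 J/K.
Phase change: ΔS₂ = −mL/T_tr = −217 × 333 / 273.1 = -264.6 J/K.
ΔS_total = (-72.16) + (-264.6) = -337 J/K.

ΔS = -337 J/K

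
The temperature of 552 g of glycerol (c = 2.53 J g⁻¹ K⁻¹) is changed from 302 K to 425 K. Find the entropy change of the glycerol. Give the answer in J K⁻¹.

ΔS = ∫dQ_rev/T = m c ln(T₂/T₁) = 552 × 2.53 × ln(425/302) = 477 J/K.

ΔS = 477 J/K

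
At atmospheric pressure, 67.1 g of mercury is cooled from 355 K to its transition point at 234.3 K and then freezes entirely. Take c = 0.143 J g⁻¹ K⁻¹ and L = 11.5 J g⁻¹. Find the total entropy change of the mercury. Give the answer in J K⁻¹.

Cooling step: ΔS₁ = m c ln(T_tr/T_i) = 67.1 × 0.143 × ln(234.3/355) = -3.987 J/K.
Phase change: ΔS₂ = −mL/T_tr = −67.1 × 11.5 / 234.3 = -3.293 J/K.
ΔS_total = (-3.987) + (-3.293) = -7.28 J/K.

ΔS = -7.28 J/K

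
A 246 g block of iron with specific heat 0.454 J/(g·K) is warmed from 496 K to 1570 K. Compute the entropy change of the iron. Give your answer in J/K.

ΔS = 129 J/K

ΔS = ∫dQ_rev/T = m c ln(T₂/T₁) = 246 × 0.454 × ln(1570/496) = 129 J/K.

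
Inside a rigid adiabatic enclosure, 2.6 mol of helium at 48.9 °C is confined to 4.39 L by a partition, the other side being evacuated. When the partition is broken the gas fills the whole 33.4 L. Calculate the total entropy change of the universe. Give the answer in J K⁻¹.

ΔS_universe = 43.9 J/K

No heat is exchanged and no work is done, so the ideal-gas temperature stays constant.
Entropy is a state function; using a reversible isothermal path, ΔS_gas = nR ln(V₂/V₁) = 2.6 × 8.314 × ln(33.4/4.39) = 43.9 J/K.
The insulated surroundings exchange no heat, so ΔS_surr = 0 and ΔS_universe = ΔS_gas.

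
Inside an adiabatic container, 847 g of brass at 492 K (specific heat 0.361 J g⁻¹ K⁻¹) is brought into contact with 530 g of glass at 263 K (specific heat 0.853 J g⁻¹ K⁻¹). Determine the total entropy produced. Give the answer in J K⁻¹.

ΔS_total = 36.7 J/K

Energy balance: T_f = (m₁c₁T₁ + m₂c₂T₂)/(m₁c₁ + m₂c₂) = 355.39 K.
ΔS₁ = m₁c₁ ln(T_f/T₁) = 305.767 × ln(355.39/492) = -99.452 J/K.
ΔS₂ = m₂c₂ ln(T_f/T₂) = 452.09 × ln(355.39/263) = 136.11 J/K.
ΔS_total = -99.452 + 136.11 = 36.7 J/K.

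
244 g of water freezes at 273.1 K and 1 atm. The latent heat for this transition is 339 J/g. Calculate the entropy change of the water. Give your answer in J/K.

ΔS = -303 J/K

Heat released by the substance: Q = −mL = −244 × 339 = −82716 J.
At constant T, ΔS = Q_rev/T = −82716 / 273.1 = -303 J/K.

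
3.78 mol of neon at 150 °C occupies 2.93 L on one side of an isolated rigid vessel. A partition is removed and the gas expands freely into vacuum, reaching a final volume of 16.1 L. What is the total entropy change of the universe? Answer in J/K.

No heat is exchanged and no work is done, so the ideal-gas temperature stays constant.
Entropy is a state function; using a reversible isothermal path, ΔS_gas = nR ln(V₂/V₁) = 3.78 × 8.314 × ln(16.1/2.93) = 53.5 J/K.
The insulated surroundings exchange no heat, so ΔS_surr = 0 and ΔS_universe = ΔS_gas.

ΔS_universe = 53.5 J/K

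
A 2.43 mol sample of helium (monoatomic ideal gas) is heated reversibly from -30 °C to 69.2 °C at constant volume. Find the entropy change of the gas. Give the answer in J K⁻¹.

In kelvin: T₁ = 243.15 K, T₂ = 342.35 K. At constant volume, ΔS = nC_V ln(T₂/T₁) with C_V = 3R/2 = 12.47 J mol⁻¹ K⁻¹.
ΔS = 2.43 × 12.47 × ln(342.35/243.15) = 10.4 J/K.

ΔS = 10.4 J/K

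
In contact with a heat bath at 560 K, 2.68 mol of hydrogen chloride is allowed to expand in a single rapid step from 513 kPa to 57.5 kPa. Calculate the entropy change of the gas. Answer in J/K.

ΔS_gas = 48.8 J/K

Entropy is a state function, so ΔS_gas depends only on the end states.
For an isothermal ideal gas ΔS_gas = nR ln(P₁/P₂) = 2.68 × 8.314 × ln(513/57.5) = 48.8 J/K.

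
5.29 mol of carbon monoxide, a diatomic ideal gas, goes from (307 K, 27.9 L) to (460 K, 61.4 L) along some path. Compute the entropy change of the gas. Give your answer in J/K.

Entropy is a state function: ΔS = nC_V ln(T₂/T₁) + nR ln(V₂/V₁), with C_V = 5R/2 = 20.79 J mol⁻¹ K⁻¹ for a diatomic ideal gas.
ΔS = 5.29 × [20.79 × ln(460/307) + 8.314 × ln(61.4/27.9)] = 79.2 J/K.

ΔS = 79.2 J/K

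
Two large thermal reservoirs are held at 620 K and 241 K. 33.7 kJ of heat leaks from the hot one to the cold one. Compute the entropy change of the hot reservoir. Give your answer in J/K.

The hot reservoir loses heat Q, so ΔS_hot = −Q/T_H = −33700/620 = -54.4 J/K.

ΔS_hot = -54.4 J/K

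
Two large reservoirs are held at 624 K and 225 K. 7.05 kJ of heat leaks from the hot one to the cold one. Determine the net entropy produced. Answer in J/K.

ΔS_hot = −Q/T_H = −7050/624 = -11.3 J/K and ΔS_cold = +Q/T_C = 7050/225 = 31.33 J/K.
ΔS_total = -11.3 + 31.33 = 20 J/K, positive as the second law requires.

ΔS_total = 20 J/K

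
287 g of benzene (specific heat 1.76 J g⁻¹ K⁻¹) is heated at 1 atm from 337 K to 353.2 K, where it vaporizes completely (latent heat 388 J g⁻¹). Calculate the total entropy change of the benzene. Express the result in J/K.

ΔS = 339 J/K

Warming step: ΔS₁ = m c ln(T_tr/T_i) = 287 × 1.76 × ln(353.2/337) = 23.72 J/K.
Phase change: ΔS₂ = +mL/T_tr = 287 × 388 / 353.2 = 315.3 J/K.
ΔS_total = (23.72) + (315.3) = 339 J/K.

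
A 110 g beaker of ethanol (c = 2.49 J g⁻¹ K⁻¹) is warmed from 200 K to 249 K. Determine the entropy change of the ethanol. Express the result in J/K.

ΔS = 60 J/K

ΔS = ∫dQ_rev/T = m c ln(T₂/T₁) = 110 × 2.49 × ln(249/200) = 60 J/K.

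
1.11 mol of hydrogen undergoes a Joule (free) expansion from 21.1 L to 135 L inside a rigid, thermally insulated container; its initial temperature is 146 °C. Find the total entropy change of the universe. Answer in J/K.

ΔS_universe = 17.1 J/K

For an ideal gas in free expansion Q = 0 and W = 0, so T is unchanged.
Entropy is a state function; using a reversible isothermal path, ΔS_gas = nR ln(V₂/V₁) = 1.11 × 8.314 × ln(135/21.1) = 17.1 J/K.
The insulated surroundings exchange no heat, so ΔS_surr = 0 and ΔS_universe = ΔS_gas.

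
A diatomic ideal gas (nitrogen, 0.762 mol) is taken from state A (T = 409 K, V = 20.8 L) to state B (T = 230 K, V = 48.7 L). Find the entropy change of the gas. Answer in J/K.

Entropy is a state function: ΔS = nC_V ln(T₂/T₁) + nR ln(V₂/V₁), with C_V = 5R/2 = 20.79 J mol⁻¹ K⁻¹ for a diatomic ideal gas.
ΔS = 0.762 × [20.79 × ln(230/409) + 8.314 × ln(48.7/20.8)] = -3.73 J/K.

ΔS = -3.73 J/K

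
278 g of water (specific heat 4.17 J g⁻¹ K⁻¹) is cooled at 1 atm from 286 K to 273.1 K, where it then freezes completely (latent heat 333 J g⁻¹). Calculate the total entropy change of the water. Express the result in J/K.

Cooling step: ΔS₁ = m c ln(T_tr/T_i) = 278 × 4.17 × ln(273.1/286) = -53.5 J/K.
Phase change: ΔS₂ = −mL/T_tr = −278 × 333 / 273.1 = -339 J/K.
ΔS_total = (-53.5) + (-339) = -392 J/K.

ΔS = -392 J/K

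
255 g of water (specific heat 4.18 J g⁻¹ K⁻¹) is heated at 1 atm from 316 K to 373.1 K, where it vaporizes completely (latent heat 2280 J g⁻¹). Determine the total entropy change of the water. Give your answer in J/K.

ΔS = 1740 J/K

Warming step: ΔS₁ = m c ln(T_tr/T_i) = 255 × 4.18 × ln(373.1/316) = 177.1 J/K.
Phase change: ΔS₂ = +mL/T_tr = 255 × 2280 / 373.1 = 1558 J/K.
ΔS_total = (177.1) + (1558) = 1740 J/K.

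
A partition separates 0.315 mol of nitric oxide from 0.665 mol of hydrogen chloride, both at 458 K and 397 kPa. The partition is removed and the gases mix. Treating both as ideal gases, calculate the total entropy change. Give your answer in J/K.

ΔS_mix = 5.12 J/K

Mole fractions: x_A = 0.315/0.98 = 0.321, x_B = 0.679.
ΔS_mix = −R(n_A ln x_A + n_B ln x_B) = −8.314 × (0.315 ln 0.321 + 0.665 ln 0.679) = 5.12 J/K.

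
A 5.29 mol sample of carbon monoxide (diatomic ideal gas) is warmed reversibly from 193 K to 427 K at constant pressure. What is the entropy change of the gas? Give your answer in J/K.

ΔS = 122 J/K

At constant pressure, ΔS = nC_p ln(T₂/T₁) with C_p = 7R/2 = 29.1 J mol⁻¹ K⁻¹.
ΔS = 5.29 × 29.1 × ln(427/193) = 122 J/K.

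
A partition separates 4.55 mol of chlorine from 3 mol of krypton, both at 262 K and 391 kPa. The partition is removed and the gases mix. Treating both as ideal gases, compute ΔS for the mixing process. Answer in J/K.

ΔS_mix = 42.2 J/K

Mole fractions: x_A = 4.55/7.55 = 0.603, x_B = 0.397.
ΔS_mix = −R(n_A ln x_A + n_B ln x_B) = −8.314 × (4.55 ln 0.603 + 3 ln 0.397) = 42.2 J/K.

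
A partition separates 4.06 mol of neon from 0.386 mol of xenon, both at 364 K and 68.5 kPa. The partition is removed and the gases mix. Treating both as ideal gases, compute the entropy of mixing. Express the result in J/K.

ΔS_mix = 10.9 J/K

Mole fractions: x_A = 4.06/4.45 = 0.913, x_B = 0.0868.
ΔS_mix = −R(n_A ln x_A + n_B ln x_B) = −8.314 × (4.06 ln 0.913 + 0.386 ln 0.0868) = 10.9 J/K.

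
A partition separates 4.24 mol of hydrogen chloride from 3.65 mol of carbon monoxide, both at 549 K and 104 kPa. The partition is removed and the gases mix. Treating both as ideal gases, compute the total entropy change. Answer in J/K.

ΔS_mix = 45.3 J/K

Mole fractions: x_A = 4.24/7.89 = 0.537, x_B = 0.463.
ΔS_mix = −R(n_A ln x_A + n_B ln x_B) = −8.314 × (4.24 ln 0.537 + 3.65 ln 0.463) = 45.3 J/K.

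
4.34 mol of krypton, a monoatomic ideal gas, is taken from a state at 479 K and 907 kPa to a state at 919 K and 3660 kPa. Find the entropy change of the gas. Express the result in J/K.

ΔS = 8.44 J/K

ΔS = nC_p ln(T₂/T₁) − nR ln(P₂/P₁), with C_p = 5R/2 = 20.79 J mol⁻¹ K⁻¹ for a monoatomic ideal gas.
ΔS = 4.34 × [20.79 × ln(919/479) − 8.314 × ln(3660/907)] = 8.44 J/K.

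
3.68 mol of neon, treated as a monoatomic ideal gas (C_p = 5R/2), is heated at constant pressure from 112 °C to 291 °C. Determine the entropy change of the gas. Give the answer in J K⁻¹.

In kelvin: T₁ = 385.15 K, T₂ = 564.15 K. At constant pressure, ΔS = nC_p ln(T₂/T₁) with C_p = 5R/2 = 20.79 J mol⁻¹ K⁻¹.
ΔS = 3.68 × 20.79 × ln(564.15/385.15) = 29.2 J/K.

ΔS = 29.2 J/K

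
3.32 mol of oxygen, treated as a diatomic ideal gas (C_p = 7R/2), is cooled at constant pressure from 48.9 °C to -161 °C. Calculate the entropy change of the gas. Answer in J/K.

In kelvin: T₁ = 322.05 K, T₂ = 112.15 K. At constant pressure, ΔS = nC_p ln(T₂/T₁) with C_p = 7R/2 = 29.1 J mol⁻¹ K⁻¹.
ΔS = 3.32 × 29.1 × ln(112.15/322.05) = -102 J/K.

ΔS = -102 J/K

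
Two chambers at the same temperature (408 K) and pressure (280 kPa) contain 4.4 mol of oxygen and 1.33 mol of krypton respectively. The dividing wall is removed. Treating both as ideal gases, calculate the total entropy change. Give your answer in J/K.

ΔS_mix = 25.8 J/K

Mole fractions: x_A = 4.4/5.73 = 0.768, x_B = 0.232.
ΔS_mix = −R(n_A ln x_A + n_B ln x_B) = −8.314 × (4.4 ln 0.768 + 1.33 ln 0.232) = 25.8 J/K.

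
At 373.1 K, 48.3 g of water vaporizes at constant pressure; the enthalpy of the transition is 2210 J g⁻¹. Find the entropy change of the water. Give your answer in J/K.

Heat absorbed by the substance: Q = mL = 48.3 × 2210 = 106743 J.
At constant T, ΔS = Q_rev/T = 106743 / 373.1 = 286 J/K.

ΔS = 286 J/K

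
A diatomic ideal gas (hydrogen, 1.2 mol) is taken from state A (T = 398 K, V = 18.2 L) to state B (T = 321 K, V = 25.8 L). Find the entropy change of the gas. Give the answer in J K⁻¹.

Entropy is a state function: ΔS = nC_V ln(T₂/T₁) + nR ln(V₂/V₁), with C_V = 5R/2 = 20.79 J mol⁻¹ K⁻¹ for a diatomic ideal gas.
ΔS = 1.2 × [20.79 × ln(321/398) + 8.314 × ln(25.8/18.2)] = -1.88 J/K.

ΔS = -1.88 J/K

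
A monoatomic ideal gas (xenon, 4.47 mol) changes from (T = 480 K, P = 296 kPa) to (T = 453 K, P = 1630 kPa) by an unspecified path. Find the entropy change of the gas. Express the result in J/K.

ΔS = -68.8 J/K

ΔS = nC_p ln(T₂/T₁) − nR ln(P₂/P₁), with C_p = 5R/2 = 20.79 J mol⁻¹ K⁻¹ for a monoatomic ideal gas.
ΔS = 4.47 × [20.79 × ln(453/480) − 8.314 × ln(1630/296)] = -68.8 J/K.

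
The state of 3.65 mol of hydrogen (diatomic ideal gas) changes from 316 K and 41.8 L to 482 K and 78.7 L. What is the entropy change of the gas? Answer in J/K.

Entropy is a state function: ΔS = nC_V ln(T₂/T₁) + nR ln(V₂/V₁), with C_V = 5R/2 = 20.79 J mol⁻¹ K⁻¹ for a diatomic ideal gas.
ΔS = 3.65 × [20.79 × ln(482/316) + 8.314 × ln(78.7/41.8)] = 51.2 J/K.

ΔS = 51.2 J/K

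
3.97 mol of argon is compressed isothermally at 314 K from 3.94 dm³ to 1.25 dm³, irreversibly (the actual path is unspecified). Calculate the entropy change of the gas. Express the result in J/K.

ΔS_gas = -37.9 J/K

Entropy is a state function, so ΔS_gas depends only on the end states.
For an isothermal ideal gas ΔS_gas = nR ln(V₂/V₁) = 3.97 × 8.314 × ln(1.25/3.94) = -37.9 J/K.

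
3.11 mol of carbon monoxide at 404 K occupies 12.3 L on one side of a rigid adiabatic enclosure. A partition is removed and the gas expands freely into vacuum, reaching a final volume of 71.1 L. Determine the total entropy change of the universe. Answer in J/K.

ΔS_universe = 45.4 J/K

For an ideal gas in free expansion Q = 0 and W = 0, so T is unchanged.
Entropy is a state function; using a reversible isothermal path, ΔS_gas = nR ln(V₂/V₁) = 3.11 × 8.314 × ln(71.1/12.3) = 45.4 J/K.
The insulated surroundings exchange no heat, so ΔS_surr = 0 and ΔS_universe = ΔS_gas.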